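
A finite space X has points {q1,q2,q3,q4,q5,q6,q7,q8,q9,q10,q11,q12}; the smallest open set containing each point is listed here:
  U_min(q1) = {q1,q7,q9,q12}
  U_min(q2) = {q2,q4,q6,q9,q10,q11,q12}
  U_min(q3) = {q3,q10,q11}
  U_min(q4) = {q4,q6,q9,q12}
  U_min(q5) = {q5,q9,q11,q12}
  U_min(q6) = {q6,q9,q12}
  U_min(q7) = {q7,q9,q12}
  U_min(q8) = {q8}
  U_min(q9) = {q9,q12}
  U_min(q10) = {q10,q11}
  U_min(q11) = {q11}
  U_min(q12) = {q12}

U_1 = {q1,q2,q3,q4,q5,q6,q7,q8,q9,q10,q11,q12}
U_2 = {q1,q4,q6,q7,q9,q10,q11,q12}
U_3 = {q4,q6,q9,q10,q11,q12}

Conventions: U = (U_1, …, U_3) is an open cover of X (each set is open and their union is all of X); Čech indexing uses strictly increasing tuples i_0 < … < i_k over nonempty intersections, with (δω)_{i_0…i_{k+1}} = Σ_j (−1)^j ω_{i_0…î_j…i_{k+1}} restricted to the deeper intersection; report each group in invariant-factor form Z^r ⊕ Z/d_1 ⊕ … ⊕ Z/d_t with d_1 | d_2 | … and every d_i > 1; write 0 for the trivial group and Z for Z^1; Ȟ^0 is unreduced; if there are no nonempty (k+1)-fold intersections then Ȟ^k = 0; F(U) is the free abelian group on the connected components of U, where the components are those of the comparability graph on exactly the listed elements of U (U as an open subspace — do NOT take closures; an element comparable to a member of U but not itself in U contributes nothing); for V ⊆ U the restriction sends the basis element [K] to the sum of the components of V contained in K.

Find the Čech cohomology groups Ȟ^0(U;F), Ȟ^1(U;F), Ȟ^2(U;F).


nerve simplices:
  U12={q1,q4,q6,q7,q9,q10,q11,q12} U13={q4,q6,q9,q10,q11,q12} U23={q4,q6,q9,q10,q11,q12}
  U123={q4,q6,q9,q10,q11,q12}
components per intersection:
  U1: {q1,q2,q3,q4,q5,q6,q7,q9,q10,q11,q12} {q8}
  U2: {q1,q4,q6,q7,q9,q12} {q10,q11}
  U3: {q4,q6,q9,q12} {q10,q11}
  U12: {q1,q4,q6,q7,q9,q12} {q10,q11}
  U13: {q4,q6,q9,q12} {q10,q11}
  U23: {q4,q6,q9,q12} {q10,q11}
  U123: {q4,q6,q9,q12} {q10,q11}
C dims 6,6,2; δ0: rk 4, SNF 1^4; δ1: rk 2, SNF 1^2
degree 0: 6−4−0 = 2 → Ȟ^0 ≅ Z^2
degree 1: 6−2−4 = 0 → Ȟ^1 ≅ 0
degree 2: 2−0−2 = 0 → Ȟ^2 ≅ 0

Ȟ^0(U;F) ≅ Z^2, Ȟ^1(U;F) ≅ 0, Ȟ^2(U;F) ≅ 0


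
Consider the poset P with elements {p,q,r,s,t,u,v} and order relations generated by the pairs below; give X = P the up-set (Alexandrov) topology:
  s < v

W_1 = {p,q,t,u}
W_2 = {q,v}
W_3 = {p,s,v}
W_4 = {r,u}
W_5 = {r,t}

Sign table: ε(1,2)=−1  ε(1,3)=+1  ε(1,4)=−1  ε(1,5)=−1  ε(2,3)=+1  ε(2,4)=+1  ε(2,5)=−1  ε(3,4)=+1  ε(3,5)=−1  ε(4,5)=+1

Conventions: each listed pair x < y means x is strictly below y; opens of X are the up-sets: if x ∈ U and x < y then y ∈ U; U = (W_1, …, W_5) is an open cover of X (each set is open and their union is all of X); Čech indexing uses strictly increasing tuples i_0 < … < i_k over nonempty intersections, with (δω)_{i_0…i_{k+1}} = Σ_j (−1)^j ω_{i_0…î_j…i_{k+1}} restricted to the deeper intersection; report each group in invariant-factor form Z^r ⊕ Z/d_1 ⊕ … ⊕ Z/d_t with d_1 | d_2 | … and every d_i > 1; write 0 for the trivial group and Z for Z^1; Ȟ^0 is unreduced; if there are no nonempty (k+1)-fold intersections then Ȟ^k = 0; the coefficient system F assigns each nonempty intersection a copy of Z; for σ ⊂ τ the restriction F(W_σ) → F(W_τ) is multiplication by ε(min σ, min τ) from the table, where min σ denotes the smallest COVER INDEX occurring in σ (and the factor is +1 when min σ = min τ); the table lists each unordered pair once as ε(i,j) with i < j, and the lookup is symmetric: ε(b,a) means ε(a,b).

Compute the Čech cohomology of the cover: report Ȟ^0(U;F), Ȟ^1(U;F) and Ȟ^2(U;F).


nerve of the cover:
  W12={q} W13={p} W14={u} W15={t} W23={v} W45={r}
C dims 5,6; δ0: rk 5, SNF 1^4·2
Ȟ^0 = (5 − 5) − 0 = 0, so Ȟ^0 ≅ 0
Ȟ^1 = (6 − 0) − 5 = 1 plus torsion [2], so Ȟ^1 ≅ Z ⊕ Z/2
Ȟ^2 = (0 − 0) − 0 = 0, so Ȟ^2 ≅ 0

Ȟ^0 = 0, Ȟ^1 = Z ⊕ Z/2 and Ȟ^2 = 0


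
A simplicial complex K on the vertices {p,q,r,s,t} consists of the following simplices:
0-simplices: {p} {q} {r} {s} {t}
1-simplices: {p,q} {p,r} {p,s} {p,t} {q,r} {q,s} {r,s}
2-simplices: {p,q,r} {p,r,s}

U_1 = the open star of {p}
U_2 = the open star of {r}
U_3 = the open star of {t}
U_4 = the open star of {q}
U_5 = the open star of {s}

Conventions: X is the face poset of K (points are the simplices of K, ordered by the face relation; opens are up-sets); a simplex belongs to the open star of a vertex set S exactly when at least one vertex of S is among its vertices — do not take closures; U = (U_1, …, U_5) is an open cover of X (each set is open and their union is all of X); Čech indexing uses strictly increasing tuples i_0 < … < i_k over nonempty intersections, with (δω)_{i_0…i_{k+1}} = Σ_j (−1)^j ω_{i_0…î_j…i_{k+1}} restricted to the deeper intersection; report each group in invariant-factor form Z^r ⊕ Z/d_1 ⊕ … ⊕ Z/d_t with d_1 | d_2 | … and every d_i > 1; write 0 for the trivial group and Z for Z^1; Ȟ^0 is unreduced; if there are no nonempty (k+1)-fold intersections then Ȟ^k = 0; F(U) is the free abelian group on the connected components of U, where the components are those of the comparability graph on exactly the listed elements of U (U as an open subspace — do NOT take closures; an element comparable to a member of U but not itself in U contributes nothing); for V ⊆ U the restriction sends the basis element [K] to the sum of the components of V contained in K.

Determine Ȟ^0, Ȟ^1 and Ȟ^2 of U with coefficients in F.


nerve of the cover:
  U1={{p},{p,q},{p,r},{p,s},{p,t},{p,q,r},{p,r,s}} U2={{r},{p,r},{q,r},{r,s},{p,q,r},{p,r,s}} U3={{t},{p,t}} U4={{q},{p,q},{q,r},{q,s},{p,q,r}} U5={{s},{p,s},{q,s},{r,s},{p,r,s}}
  U12={{p,r},{p,q,r},{p,r,s}} U13={{p,t}} U14={{p,q},{p,q,r}} U15={{p,s},{p,r,s}} U24={{q,r},{p,q,r}} U25={{r,s},{p,r,s}} U45={{q,s}}
  U124={{p,q,r}} U125={{p,r,s}}
components per intersection:
  U1: {{p},{p,q},{p,r},{p,s},{p,t},{p,q,r},{p,r,s}}
  U2: {{r},{p,r},{q,r},{r,s},{p,q,r},{p,r,s}}
  U3: {{t},{p,t}}
  U4: {{q},{p,q},{q,r},{q,s},{p,q,r}}
  U5: {{s},{p,s},{q,s},{r,s},{p,r,s}}
  U12: {{p,r},{p,q,r},{p,r,s}}
  U13: {{p,t}}
  U14: {{p,q},{p,q,r}}
  U15: {{p,s},{p,r,s}}
  U24: {{q,r},{p,q,r}}
  U25: {{r,s},{p,r,s}}
  U45: {{q,s}}
  U124: {{p,q,r}}
  U125: {{p,r,s}}
C dims 5,7,2; δ0: rk 4, SNF 1^4; δ1: rk 2, SNF 1^2
Ȟ^0 = (5 − 4) − 0 = 1, so Ȟ^0 ≅ Z
Ȟ^1 = (7 − 2) − 4 = 1, so Ȟ^1 ≅ Z
Ȟ^2 = (2 − 0) − 2 = 0, so Ȟ^2 ≅ 0

Ȟ^0 = Z, Ȟ^1 = Z and Ȟ^2 = 0


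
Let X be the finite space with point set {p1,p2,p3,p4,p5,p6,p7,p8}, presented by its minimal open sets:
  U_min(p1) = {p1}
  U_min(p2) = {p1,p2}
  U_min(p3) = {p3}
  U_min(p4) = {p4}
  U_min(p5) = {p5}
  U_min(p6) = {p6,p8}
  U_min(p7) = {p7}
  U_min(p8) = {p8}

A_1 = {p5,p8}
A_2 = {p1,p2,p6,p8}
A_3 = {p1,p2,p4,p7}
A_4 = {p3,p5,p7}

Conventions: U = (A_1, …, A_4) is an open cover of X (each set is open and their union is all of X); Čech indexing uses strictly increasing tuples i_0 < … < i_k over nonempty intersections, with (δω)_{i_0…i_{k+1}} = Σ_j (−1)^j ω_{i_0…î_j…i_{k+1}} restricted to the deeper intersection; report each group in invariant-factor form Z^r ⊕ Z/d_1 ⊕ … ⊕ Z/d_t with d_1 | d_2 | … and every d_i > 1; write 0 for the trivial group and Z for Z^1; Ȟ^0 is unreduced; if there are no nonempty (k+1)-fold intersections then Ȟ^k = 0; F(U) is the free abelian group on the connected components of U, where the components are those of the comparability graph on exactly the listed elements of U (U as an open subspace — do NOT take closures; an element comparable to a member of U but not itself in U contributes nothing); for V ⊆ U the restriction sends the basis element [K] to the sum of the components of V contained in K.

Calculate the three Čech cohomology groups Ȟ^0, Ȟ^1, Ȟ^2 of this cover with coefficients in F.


Ȟ^0 ≅ Z^6, Ȟ^1 ≅ 0, Ȟ^2 ≅ 0

nonempty overlaps:
  A12={p8} A14={p5} A23={p1,p2} A34={p7}
components per intersection:
  A1: {p5} {p8}
  A2: {p1,p2} {p6,p8}
  A3: {p1,p2} {p4} {p7}
  A4: {p3} {p5} {p7}
  A12: {p8}
  A14: {p5}
  A23: {p1,p2}
  A34: {p7}
C dims 10,4; δ0: rk 4, SNF 1^4
degree 0: 10−4−0 = 6 → Ȟ^0 ≅ Z^6
degree 1: 4−0−4 = 0 → Ȟ^1 ≅ 0
degree 2: 0−0−0 = 0 → Ȟ^2 ≅ 0


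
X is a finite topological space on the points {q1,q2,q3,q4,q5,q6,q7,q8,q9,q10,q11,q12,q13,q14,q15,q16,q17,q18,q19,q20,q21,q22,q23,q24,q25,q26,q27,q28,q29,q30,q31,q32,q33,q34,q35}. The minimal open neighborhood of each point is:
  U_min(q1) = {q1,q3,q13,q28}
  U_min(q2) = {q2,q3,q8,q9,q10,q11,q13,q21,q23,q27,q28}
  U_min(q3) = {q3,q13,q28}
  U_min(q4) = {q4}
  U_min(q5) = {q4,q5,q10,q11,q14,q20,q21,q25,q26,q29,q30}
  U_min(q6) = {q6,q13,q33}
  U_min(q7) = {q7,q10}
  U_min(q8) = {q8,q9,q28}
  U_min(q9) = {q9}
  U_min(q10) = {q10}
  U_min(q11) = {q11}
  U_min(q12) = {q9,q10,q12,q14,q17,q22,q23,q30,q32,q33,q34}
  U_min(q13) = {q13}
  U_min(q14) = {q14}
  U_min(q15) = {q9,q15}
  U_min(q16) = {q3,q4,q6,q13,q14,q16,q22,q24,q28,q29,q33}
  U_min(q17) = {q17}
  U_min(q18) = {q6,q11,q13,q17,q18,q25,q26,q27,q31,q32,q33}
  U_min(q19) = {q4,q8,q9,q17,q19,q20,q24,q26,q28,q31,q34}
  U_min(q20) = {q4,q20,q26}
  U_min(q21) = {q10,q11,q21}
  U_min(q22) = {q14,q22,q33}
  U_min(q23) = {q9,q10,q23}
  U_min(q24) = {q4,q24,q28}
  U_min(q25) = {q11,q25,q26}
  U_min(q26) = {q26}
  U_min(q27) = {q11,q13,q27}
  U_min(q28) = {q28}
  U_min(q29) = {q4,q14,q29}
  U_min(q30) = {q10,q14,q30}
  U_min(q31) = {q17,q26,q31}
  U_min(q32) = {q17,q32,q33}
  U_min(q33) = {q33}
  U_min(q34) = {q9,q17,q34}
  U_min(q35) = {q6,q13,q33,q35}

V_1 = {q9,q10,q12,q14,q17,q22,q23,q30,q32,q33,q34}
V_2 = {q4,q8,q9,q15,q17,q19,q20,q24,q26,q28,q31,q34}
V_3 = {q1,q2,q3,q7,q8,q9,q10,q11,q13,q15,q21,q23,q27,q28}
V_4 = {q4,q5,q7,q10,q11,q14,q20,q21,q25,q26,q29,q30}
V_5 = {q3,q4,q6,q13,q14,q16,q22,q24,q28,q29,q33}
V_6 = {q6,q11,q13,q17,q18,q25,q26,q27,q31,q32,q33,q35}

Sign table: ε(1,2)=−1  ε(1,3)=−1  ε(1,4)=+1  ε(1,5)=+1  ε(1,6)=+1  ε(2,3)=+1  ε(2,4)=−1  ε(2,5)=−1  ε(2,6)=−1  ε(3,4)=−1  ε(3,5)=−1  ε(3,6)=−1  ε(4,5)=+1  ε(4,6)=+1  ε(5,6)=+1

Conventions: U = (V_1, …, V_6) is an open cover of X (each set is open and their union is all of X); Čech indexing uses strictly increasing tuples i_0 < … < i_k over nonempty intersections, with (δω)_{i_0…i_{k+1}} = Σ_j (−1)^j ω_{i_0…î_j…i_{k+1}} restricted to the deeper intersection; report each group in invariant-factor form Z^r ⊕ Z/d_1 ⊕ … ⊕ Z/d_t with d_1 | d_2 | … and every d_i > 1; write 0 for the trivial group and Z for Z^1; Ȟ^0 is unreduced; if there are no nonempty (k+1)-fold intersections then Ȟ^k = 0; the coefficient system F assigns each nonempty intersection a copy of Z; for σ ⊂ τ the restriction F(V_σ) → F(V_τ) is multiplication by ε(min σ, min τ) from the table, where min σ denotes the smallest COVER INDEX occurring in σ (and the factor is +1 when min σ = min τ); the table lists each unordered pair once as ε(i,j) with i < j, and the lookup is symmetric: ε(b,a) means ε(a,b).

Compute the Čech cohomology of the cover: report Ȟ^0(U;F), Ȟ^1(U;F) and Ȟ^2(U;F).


intersection data:
  V12={q9,q17,q34} V13={q9,q10,q23} V14={q10,q14,q30} V15={q14,q22,q33} V16={q17,q32,q33} V23={q8,q9,q15,q28} V24={q4,q20,q26} V25={q4,q24,q28} V26={q17,q26,q31} V34={q7,q10,q11,q21} V35={q3,q13,q28} V36={q11,q13,q27} V45={q4,q14,q29} V46={q11,q25,q26} V56={q6,q13,q33}
  V123={q9} V126={q17} V134={q10} V145={q14} V156={q33} V235={q28} V245={q4} V246={q26} V346={q11} V356={q13}
C dims 6,15,10; δ0: rk 5, SNF 1^5; δ1: rk 10, SNF 1^9·2
Ȟ^0 = (6 − 5) − 0 = 1, so Ȟ^0 ≅ Z
Ȟ^1 = (15 − 10) − 5 = 0, so Ȟ^1 ≅ 0
Ȟ^2 = (10 − 0) − 10 = 0 plus torsion [2], so Ȟ^2 ≅ Z/2

Ȟ^0 ≅ Z,  Ȟ^1 ≅ 0,  Ȟ^2 ≅ Z/2


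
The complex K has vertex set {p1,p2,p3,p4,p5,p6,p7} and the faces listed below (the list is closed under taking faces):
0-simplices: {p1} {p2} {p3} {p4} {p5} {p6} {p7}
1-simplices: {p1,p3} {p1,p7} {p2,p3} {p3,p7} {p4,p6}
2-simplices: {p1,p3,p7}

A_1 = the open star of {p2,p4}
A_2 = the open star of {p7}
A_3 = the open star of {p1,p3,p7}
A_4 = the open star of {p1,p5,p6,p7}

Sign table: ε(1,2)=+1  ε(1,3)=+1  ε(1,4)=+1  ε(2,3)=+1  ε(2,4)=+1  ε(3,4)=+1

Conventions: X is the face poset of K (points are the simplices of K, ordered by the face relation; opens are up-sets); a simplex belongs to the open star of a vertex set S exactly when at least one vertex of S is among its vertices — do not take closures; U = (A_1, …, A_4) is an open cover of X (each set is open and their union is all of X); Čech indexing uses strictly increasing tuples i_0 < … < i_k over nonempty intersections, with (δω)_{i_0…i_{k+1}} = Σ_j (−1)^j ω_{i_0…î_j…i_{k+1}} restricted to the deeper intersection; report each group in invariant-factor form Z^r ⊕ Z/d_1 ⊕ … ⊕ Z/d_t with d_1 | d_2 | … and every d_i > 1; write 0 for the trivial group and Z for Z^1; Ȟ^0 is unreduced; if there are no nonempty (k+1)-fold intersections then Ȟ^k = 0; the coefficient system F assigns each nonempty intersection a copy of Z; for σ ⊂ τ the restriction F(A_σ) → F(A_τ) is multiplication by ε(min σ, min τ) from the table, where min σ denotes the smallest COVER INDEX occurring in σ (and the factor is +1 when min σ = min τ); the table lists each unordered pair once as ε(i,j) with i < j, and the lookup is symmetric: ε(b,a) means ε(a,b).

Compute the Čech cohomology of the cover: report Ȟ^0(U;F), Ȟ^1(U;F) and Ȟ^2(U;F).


Ȟ^0(U;F) ≅ Z, Ȟ^1(U;F) ≅ Z, Ȟ^2(U;F) ≅ 0

nonempty intersections:
  A1={{p2},{p4},{p2,p3},{p4,p6}} A2={{p7},{p1,p7},{p3,p7},{p1,p3,p7}} A3={{p1},{p3},{p7},{p1,p3},{p1,p7},{p2,p3},{p3,p7},{p1,p3,p7}} A4={{p1},{p5},{p6},{p7},{p1,p3},{p1,p7},{p3,p7},{p4,p6},{p1,p3,p7}}
  A13={{p2,p3}} A14={{p4,p6}} A23={{p7},{p1,p7},{p3,p7},{p1,p3,p7}} A24={{p7},{p1,p7},{p3,p7},{p1,p3,p7}} A34={{p1},{p7},{p1,p3},{p1,p7},{p3,p7},{p1,p3,p7}}
  A234={{p7},{p1,p7},{p3,p7},{p1,p3,p7}}
C dims 4,5,1; δ0: rk 3, SNF 1^3; δ1: rk 1, SNF 1^1
Ȟ^0: (4−3)−0=1 ⇒ Z
Ȟ^1: (5−1)−3=1 ⇒ Z
Ȟ^2: (1−0)−1=0 ⇒ 0


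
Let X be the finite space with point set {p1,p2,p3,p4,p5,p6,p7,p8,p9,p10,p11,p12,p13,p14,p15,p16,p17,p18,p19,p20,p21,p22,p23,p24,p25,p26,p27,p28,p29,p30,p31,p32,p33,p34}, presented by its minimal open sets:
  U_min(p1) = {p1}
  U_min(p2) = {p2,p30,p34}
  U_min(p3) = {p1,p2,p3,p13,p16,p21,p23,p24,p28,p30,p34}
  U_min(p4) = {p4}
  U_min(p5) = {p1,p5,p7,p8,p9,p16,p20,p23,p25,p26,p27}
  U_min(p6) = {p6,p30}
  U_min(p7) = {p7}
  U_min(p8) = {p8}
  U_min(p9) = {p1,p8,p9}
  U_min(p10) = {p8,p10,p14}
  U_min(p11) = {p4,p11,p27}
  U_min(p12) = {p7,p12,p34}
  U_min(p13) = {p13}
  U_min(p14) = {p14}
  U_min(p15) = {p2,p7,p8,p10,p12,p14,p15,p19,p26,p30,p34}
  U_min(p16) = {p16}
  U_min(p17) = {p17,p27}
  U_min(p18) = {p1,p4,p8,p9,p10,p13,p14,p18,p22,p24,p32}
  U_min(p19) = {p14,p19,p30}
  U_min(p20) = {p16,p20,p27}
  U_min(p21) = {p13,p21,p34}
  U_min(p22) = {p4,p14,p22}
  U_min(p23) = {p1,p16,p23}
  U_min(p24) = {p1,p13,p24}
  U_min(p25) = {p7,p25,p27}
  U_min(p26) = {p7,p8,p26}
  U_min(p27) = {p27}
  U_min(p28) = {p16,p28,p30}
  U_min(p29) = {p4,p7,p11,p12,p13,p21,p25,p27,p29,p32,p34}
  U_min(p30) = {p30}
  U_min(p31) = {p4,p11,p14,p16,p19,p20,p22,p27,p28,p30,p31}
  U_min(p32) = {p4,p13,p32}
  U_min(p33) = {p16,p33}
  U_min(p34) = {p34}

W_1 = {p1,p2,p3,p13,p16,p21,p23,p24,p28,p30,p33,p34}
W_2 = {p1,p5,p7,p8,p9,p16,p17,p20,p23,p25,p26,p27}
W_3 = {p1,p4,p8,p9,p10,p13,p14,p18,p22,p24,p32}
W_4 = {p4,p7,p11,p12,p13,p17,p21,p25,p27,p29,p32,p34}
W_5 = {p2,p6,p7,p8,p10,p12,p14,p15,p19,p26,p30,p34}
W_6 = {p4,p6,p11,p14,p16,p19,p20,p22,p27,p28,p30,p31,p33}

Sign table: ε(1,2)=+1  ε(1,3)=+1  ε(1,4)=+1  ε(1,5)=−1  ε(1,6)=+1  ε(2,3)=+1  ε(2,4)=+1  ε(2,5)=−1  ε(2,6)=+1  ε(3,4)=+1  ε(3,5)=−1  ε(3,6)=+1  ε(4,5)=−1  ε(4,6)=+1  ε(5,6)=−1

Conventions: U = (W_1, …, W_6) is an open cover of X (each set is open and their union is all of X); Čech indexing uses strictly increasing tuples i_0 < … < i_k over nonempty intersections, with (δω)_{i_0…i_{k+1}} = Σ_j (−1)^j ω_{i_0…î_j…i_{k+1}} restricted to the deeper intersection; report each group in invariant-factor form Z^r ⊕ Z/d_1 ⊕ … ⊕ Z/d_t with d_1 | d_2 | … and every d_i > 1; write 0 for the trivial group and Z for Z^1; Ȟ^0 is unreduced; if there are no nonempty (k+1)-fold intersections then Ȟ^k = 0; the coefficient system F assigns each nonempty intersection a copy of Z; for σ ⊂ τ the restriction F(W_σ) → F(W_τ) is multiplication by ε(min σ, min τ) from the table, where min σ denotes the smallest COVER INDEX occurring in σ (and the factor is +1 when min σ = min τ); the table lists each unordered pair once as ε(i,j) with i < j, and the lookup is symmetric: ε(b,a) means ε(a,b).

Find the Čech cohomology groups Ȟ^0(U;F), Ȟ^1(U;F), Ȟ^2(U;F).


Ȟ^0 = Z, Ȟ^1 = 0, Ȟ^2 = Z/2

nonempty overlaps:
  W12={p1,p16,p23} W13={p1,p13,p24} W14={p13,p21,p34} W15={p2,p30,p34} W16={p16,p28,p30,p33} W23={p1,p8,p9} W24={p7,p17,p25,p27} W25={p7,p8,p26} W26={p16,p20,p27} W34={p4,p13,p32} W35={p8,p10,p14} W36={p4,p14,p22} W45={p7,p12,p34} W46={p4,p11,p27} W56={p6,p14,p19,p30}
  W123={p1} W126={p16} W134={p13} W145={p34} W156={p30} W235={p8} W245={p7} W246={p27} W346={p4} W356={p14}
C dims 6,15,10; δ0: rk 5, SNF 1^5; δ1: rk 10, SNF 1^9·2
degree 0: 6−5−0 = 1 → Ȟ^0 ≅ Z
degree 1: 15−10−5 = 0 → Ȟ^1 ≅ 0
degree 2: 10−0−10 = 0 plus torsion [2] → Ȟ^2 ≅ Z/2


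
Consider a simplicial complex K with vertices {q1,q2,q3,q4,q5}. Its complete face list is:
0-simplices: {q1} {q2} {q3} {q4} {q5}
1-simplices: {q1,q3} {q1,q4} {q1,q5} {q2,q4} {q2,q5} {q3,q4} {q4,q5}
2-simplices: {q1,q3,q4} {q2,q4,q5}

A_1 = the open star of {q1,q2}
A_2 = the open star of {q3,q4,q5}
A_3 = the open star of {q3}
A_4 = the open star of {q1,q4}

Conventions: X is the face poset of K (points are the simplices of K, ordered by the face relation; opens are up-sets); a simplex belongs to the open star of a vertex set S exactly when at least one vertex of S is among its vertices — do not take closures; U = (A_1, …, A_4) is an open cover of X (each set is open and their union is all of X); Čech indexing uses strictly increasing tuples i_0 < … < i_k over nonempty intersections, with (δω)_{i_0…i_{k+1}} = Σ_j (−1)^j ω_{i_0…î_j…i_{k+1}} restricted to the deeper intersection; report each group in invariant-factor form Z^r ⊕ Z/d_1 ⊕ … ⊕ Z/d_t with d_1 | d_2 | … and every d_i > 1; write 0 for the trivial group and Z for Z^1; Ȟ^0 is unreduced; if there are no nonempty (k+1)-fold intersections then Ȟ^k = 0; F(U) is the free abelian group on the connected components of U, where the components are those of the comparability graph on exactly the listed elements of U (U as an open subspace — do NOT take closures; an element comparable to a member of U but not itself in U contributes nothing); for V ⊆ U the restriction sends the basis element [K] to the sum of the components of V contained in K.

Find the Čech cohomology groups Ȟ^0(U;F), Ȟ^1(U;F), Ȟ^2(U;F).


nonempty overlaps:
  A1={{q1},{q2},{q1,q3},{q1,q4},{q1,q5},{q2,q4},{q2,q5},{q1,q3,q4},{q2,q4,q5}} A2={{q3},{q4},{q5},{q1,q3},{q1,q4},{q1,q5},{q2,q4},{q2,q5},{q3,q4},{q4,q5},{q1,q3,q4},{q2,q4,q5}} A3={{q3},{q1,q3},{q3,q4},{q1,q3,q4}} A4={{q1},{q4},{q1,q3},{q1,q4},{q1,q5},{q2,q4},{q3,q4},{q4,q5},{q1,q3,q4},{q2,q4,q5}}
  A12={{q1,q3},{q1,q4},{q1,q5},{q2,q4},{q2,q5},{q1,q3,q4},{q2,q4,q5}} A13={{q1,q3},{q1,q3,q4}} A14={{q1},{q1,q3},{q1,q4},{q1,q5},{q2,q4},{q1,q3,q4},{q2,q4,q5}} A23={{q3},{q1,q3},{q3,q4},{q1,q3,q4}} A24={{q4},{q1,q3},{q1,q4},{q1,q5},{q2,q4},{q3,q4},{q4,q5},{q1,q3,q4},{q2,q4,q5}} A34={{q1,q3},{q3,q4},{q1,q3,q4}}
  A123={{q1,q3},{q1,q3,q4}} A124={{q1,q3},{q1,q4},{q1,q5},{q2,q4},{q1,q3,q4},{q2,q4,q5}} A134={{q1,q3},{q1,q3,q4}} A234={{q1,q3},{q3,q4},{q1,q3,q4}}
  A1234={{q1,q3},{q1,q3,q4}}
components per intersection:
  A1: {{q1},{q1,q3},{q1,q4},{q1,q5},{q1,q3,q4}} {{q2},{q2,q4},{q2,q5},{q2,q4,q5}}
  A2: {{q3},{q4},{q5},{q1,q3},{q1,q4},{q1,q5},{q2,q4},{q2,q5},{q3,q4},{q4,q5},{q1,q3,q4},{q2,q4,q5}}
  A3: {{q3},{q1,q3},{q3,q4},{q1,q3,q4}}
  A4: {{q1},{q4},{q1,q3},{q1,q4},{q1,q5},{q2,q4},{q3,q4},{q4,q5},{q1,q3,q4},{q2,q4,q5}}
  A12: {{q1,q3},{q1,q4},{q1,q3,q4}} {{q1,q5}} {{q2,q4},{q2,q5},{q2,q4,q5}}
  A13: {{q1,q3},{q1,q3,q4}}
  A14: {{q1},{q1,q3},{q1,q4},{q1,q5},{q1,q3,q4}} {{q2,q4},{q2,q4,q5}}
  A23: {{q3},{q1,q3},{q3,q4},{q1,q3,q4}}
  A24: {{q4},{q1,q3},{q1,q4},{q2,q4},{q3,q4},{q4,q5},{q1,q3,q4},{q2,q4,q5}} {{q1,q5}}
  A34: {{q1,q3},{q3,q4},{q1,q3,q4}}
  A123: {{q1,q3},{q1,q3,q4}}
  A124: {{q1,q3},{q1,q4},{q1,q3,q4}} {{q1,q5}} {{q2,q4},{q2,q4,q5}}
  A134: {{q1,q3},{q1,q3,q4}}
  A234: {{q1,q3},{q3,q4},{q1,q3,q4}}
  A1234: {{q1,q3},{q1,q3,q4}}
C dims 5,10,6,1; δ0: rk 4, SNF 1^4; δ1: rk 5, SNF 1^5; δ2: rk 1, SNF 1^1
degree 0: 5−4−0 = 1 → Ȟ^0 ≅ Z
degree 1: 10−5−4 = 1 → Ȟ^1 ≅ Z
degree 2: 6−1−5 = 0 → Ȟ^2 ≅ 0

Ȟ^0 = Z,  Ȟ^1 = Z,  Ȟ^2 = 0


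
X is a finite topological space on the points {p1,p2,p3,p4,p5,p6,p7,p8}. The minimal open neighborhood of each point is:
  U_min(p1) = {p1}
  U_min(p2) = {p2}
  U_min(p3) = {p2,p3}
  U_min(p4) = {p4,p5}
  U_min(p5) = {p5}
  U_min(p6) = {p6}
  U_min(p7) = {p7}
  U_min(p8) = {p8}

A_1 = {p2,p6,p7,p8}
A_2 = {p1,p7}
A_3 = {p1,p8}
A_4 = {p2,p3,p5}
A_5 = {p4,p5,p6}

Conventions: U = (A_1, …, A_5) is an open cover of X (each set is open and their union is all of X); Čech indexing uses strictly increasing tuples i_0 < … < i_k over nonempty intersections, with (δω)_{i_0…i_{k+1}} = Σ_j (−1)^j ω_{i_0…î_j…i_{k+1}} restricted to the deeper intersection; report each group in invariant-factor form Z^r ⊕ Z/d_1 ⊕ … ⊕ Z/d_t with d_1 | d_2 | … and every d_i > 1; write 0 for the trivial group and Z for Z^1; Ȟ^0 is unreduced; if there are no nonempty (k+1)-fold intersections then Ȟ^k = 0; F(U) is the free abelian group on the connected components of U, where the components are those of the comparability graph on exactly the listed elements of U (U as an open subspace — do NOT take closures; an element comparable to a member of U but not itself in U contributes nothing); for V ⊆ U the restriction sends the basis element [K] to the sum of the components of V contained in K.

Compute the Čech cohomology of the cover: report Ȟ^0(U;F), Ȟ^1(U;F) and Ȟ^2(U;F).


Ȟ^0(U;F) ≅ Z^6, Ȟ^1(U;F) ≅ 0, Ȟ^2(U;F) ≅ 0

intersection data:
  A12={p7} A13={p8} A14={p2} A15={p6} A23={p1} A45={p5}
components per intersection:
  A1: {p2} {p6} {p7} {p8}
  A2: {p1} {p7}
  A3: {p1} {p8}
  A4: {p2,p3} {p5}
  A5: {p4,p5} {p6}
  A12: {p7}
  A13: {p8}
  A14: {p2}
  A15: {p6}
  A23: {p1}
  A45: {p5}
C dims 12,6; δ0: rk 6, SNF 1^6
Ȟ^0 = (12 − 6) − 0 = 6, so Ȟ^0 ≅ Z^6
Ȟ^1 = (6 − 0) − 6 = 0, so Ȟ^1 ≅ 0
Ȟ^2 = (0 − 0) − 0 = 0, so Ȟ^2 ≅ 0


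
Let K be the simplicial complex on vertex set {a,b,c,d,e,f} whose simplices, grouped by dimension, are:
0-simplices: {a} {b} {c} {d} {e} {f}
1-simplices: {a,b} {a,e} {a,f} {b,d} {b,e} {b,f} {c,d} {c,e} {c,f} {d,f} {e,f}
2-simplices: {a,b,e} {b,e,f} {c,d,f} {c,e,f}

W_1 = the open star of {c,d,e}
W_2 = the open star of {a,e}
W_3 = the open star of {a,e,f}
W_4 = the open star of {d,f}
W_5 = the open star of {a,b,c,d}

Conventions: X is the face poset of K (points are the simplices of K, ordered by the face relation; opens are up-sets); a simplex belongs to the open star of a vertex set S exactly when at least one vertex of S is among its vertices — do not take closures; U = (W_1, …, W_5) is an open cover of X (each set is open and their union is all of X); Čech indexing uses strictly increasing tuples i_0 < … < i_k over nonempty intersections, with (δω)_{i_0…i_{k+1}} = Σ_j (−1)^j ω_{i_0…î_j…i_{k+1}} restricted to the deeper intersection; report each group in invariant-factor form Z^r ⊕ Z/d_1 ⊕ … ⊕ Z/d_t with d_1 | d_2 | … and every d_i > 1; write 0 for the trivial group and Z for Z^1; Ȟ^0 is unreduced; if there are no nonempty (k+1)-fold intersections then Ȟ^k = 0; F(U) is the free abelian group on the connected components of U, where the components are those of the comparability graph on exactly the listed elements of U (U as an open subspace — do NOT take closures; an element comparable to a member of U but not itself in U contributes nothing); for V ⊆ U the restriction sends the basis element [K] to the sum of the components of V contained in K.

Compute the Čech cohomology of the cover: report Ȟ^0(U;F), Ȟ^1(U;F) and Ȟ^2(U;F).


intersection data:
  W1={{c},{d},{e},{a,e},{b,d},{b,e},{c,d},{c,e},{c,f},{d,f},{e,f},{a,b,e},{b,e,f},{c,d,f},{c,e,f}} W2={{a},{e},{a,b},{a,e},{a,f},{b,e},{c,e},{e,f},{a,b,e},{b,e,f},{c,e,f}} W3={{a},{e},{f},{a,b},{a,e},{a,f},{b,e},{b,f},{c,e},{c,f},{d,f},{e,f},{a,b,e},{b,e,f},{c,d,f},{c,e,f}} W4={{d},{f},{a,f},{b,d},{b,f},{c,d},{c,f},{d,f},{e,f},{b,e,f},{c,d,f},{c,e,f}} W5={{a},{b},{c},{d},{a,b},{a,e},{a,f},{b,d},{b,e},{b,f},{c,d},{c,e},{c,f},{d,f},{a,b,e},{b,e,f},{c,d,f},{c,e,f}}
  W12={{e},{a,e},{b,e},{c,e},{e,f},{a,b,e},{b,e,f},{c,e,f}} W13={{e},{a,e},{b,e},{c,e},{c,f},{d,f},{e,f},{a,b,e},{b,e,f},{c,d,f},{c,e,f}} W14={{d},{b,d},{c,d},{c,f},{d,f},{e,f},{b,e,f},{c,d,f},{c,e,f}} W15={{c},{d},{a,e},{b,d},{b,e},{c,d},{c,e},{c,f},{d,f},{a,b,e},{b,e,f},{c,d,f},{c,e,f}} W23={{a},{e},{a,b},{a,e},{a,f},{b,e},{c,e},{e,f},{a,b,e},{b,e,f},{c,e,f}} W24={{a,f},{e,f},{b,e,f},{c,e,f}} W25={{a},{a,b},{a,e},{a,f},{b,e},{c,e},{a,b,e},{b,e,f},{c,e,f}} W34={{f},{a,f},{b,f},{c,f},{d,f},{e,f},{b,e,f},{c,d,f},{c,e,f}} W35={{a},{a,b},{a,e},{a,f},{b,e},{b,f},{c,e},{c,f},{d,f},{a,b,e},{b,e,f},{c,d,f},{c,e,f}} W45={{d},{a,f},{b,d},{b,f},{c,d},{c,f},{d,f},{b,e,f},{c,d,f},{c,e,f}}
  W123={{e},{a,e},{b,e},{c,e},{e,f},{a,b,e},{b,e,f},{c,e,f}} W124={{e,f},{b,e,f},{c,e,f}} W125={{a,e},{b,e},{c,e},{a,b,e},{b,e,f},{c,e,f}} W134={{c,f},{d,f},{e,f},{b,e,f},{c,d,f},{c,e,f}} W135={{a,e},{b,e},{c,e},{c,f},{d,f},{a,b,e},{b,e,f},{c,d,f},{c,e,f}} W145={{d},{b,d},{c,d},{c,f},{d,f},{b,e,f},{c,d,f},{c,e,f}} W234={{a,f},{e,f},{b,e,f},{c,e,f}} W235={{a},{a,b},{a,e},{a,f},{b,e},{c,e},{a,b,e},{b,e,f},{c,e,f}} W245={{a,f},{b,e,f},{c,e,f}} W345={{a,f},{b,f},{c,f},{d,f},{b,e,f},{c,d,f},{c,e,f}}
  W1234={{e,f},{b,e,f},{c,e,f}} W1235={{a,e},{b,e},{c,e},{a,b,e},{b,e,f},{c,e,f}} W1245={{b,e,f},{c,e,f}} W1345={{c,f},{d,f},{b,e,f},{c,d,f},{c,e,f}} W2345={{a,f},{b,e,f},{c,e,f}}
  W12345={{b,e,f},{c,e,f}}
components per intersection:
  W1: {{c},{d},{e},{a,e},{b,d},{b,e},{c,d},{c,e},{c,f},{d,f},{e,f},{a,b,e},{b,e,f},{c,d,f},{c,e,f}}
  W2: {{a},{e},{a,b},{a,e},{a,f},{b,e},{c,e},{e,f},{a,b,e},{b,e,f},{c,e,f}}
  W3: {{a},{e},{f},{a,b},{a,e},{a,f},{b,e},{b,f},{c,e},{c,f},{d,f},{e,f},{a,b,e},{b,e,f},{c,d,f},{c,e,f}}
  W4: {{d},{f},{a,f},{b,d},{b,f},{c,d},{c,f},{d,f},{e,f},{b,e,f},{c,d,f},{c,e,f}}
  W5: {{a},{b},{c},{d},{a,b},{a,e},{a,f},{b,d},{b,e},{b,f},{c,d},{c,e},{c,f},{d,f},{a,b,e},{b,e,f},{c,d,f},{c,e,f}}
  W12: {{e},{a,e},{b,e},{c,e},{e,f},{a,b,e},{b,e,f},{c,e,f}}
  W13: {{e},{a,e},{b,e},{c,e},{c,f},{d,f},{e,f},{a,b,e},{b,e,f},{c,d,f},{c,e,f}}
  W14: {{d},{b,d},{c,d},{c,f},{d,f},{e,f},{b,e,f},{c,d,f},{c,e,f}}
  W15: {{c},{d},{b,d},{c,d},{c,e},{c,f},{d,f},{c,d,f},{c,e,f}} {{a,e},{b,e},{a,b,e},{b,e,f}}
  W23: {{a},{e},{a,b},{a,e},{a,f},{b,e},{c,e},{e,f},{a,b,e},{b,e,f},{c,e,f}}
  W24: {{a,f}} {{e,f},{b,e,f},{c,e,f}}
  W25: {{a},{a,b},{a,e},{a,f},{b,e},{a,b,e},{b,e,f}} {{c,e},{c,e,f}}
  W34: {{f},{a,f},{b,f},{c,f},{d,f},{e,f},{b,e,f},{c,d,f},{c,e,f}}
  W35: {{a},{a,b},{a,e},{a,f},{b,e},{b,f},{a,b,e},{b,e,f}} {{c,e},{c,f},{d,f},{c,d,f},{c,e,f}}
  W45: {{d},{b,d},{c,d},{c,f},{d,f},{c,d,f},{c,e,f}} {{a,f}} {{b,f},{b,e,f}}
  W123: {{e},{a,e},{b,e},{c,e},{e,f},{a,b,e},{b,e,f},{c,e,f}}
  W124: {{e,f},{b,e,f},{c,e,f}}
  W125: {{a,e},{b,e},{a,b,e},{b,e,f}} {{c,e},{c,e,f}}
  W134: {{c,f},{d,f},{e,f},{b,e,f},{c,d,f},{c,e,f}}
  W135: {{a,e},{b,e},{a,b,e},{b,e,f}} {{c,e},{c,f},{d,f},{c,d,f},{c,e,f}}
  W145: {{d},{b,d},{c,d},{c,f},{d,f},{c,d,f},{c,e,f}} {{b,e,f}}
  W234: {{a,f}} {{e,f},{b,e,f},{c,e,f}}
  W235: {{a},{a,b},{a,e},{a,f},{b,e},{a,b,e},{b,e,f}} {{c,e},{c,e,f}}
  W245: {{a,f}} {{b,e,f}} {{c,e,f}}
  W345: {{a,f}} {{b,f},{b,e,f}} {{c,f},{d,f},{c,d,f},{c,e,f}}
  W1234: {{e,f},{b,e,f},{c,e,f}}
  W1235: {{a,e},{b,e},{a,b,e},{b,e,f}} {{c,e},{c,e,f}}
  W1245: {{b,e,f}} {{c,e,f}}
  W1345: {{c,f},{d,f},{c,d,f},{c,e,f}} {{b,e,f}}
  W2345: {{a,f}} {{b,e,f}} {{c,e,f}}
  W12345: {{b,e,f}} {{c,e,f}}
C dims 5,16,19,10; δ0: rk 4, SNF 1^4; δ1: rk 11, SNF 1^11; δ2: rk 8, SNF 1^8
Ȟ^0 = (5 − 4) − 0 = 1, so Ȟ^0 ≅ Z
Ȟ^1 = (16 − 11) − 4 = 1, so Ȟ^1 ≅ Z
Ȟ^2 = (19 − 8) − 11 = 0, so Ȟ^2 ≅ 0

Ȟ^0(U;F) ≅ Z,  Ȟ^1(U;F) ≅ Z,  Ȟ^2(U;F) ≅ 0


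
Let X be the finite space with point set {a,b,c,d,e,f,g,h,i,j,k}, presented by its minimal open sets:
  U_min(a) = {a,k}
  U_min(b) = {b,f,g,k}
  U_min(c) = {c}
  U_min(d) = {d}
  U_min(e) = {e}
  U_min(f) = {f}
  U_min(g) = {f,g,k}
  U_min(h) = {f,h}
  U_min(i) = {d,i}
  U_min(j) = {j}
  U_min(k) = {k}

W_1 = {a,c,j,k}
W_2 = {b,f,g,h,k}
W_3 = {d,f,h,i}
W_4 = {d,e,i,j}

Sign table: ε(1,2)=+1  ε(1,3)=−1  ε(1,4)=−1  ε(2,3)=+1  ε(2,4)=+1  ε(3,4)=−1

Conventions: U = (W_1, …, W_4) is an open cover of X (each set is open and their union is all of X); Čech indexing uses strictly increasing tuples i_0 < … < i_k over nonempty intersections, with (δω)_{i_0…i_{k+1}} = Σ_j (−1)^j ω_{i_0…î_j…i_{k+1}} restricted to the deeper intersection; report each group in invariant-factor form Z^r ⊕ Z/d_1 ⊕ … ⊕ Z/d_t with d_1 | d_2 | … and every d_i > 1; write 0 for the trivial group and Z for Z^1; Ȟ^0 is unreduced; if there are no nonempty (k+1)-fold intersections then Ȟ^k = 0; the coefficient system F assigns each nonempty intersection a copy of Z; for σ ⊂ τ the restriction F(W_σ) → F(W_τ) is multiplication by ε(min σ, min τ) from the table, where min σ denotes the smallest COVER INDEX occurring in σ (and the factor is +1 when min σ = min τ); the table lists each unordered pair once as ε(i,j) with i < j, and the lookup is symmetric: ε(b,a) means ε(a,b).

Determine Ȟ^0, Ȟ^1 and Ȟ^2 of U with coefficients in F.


Ȟ^0 = Z, Ȟ^1 = Z and Ȟ^2 = 0

nonempty intersections:
  W12={k} W14={j} W23={f,h} W34={d,i}
C dims 4,4; δ0: rk 3, SNF 1^3
Ȟ^0: (4−3)−0=1 ⇒ Z
Ȟ^1: (4−0)−3=1 ⇒ Z
Ȟ^2: (0−0)−0=0 ⇒ 0


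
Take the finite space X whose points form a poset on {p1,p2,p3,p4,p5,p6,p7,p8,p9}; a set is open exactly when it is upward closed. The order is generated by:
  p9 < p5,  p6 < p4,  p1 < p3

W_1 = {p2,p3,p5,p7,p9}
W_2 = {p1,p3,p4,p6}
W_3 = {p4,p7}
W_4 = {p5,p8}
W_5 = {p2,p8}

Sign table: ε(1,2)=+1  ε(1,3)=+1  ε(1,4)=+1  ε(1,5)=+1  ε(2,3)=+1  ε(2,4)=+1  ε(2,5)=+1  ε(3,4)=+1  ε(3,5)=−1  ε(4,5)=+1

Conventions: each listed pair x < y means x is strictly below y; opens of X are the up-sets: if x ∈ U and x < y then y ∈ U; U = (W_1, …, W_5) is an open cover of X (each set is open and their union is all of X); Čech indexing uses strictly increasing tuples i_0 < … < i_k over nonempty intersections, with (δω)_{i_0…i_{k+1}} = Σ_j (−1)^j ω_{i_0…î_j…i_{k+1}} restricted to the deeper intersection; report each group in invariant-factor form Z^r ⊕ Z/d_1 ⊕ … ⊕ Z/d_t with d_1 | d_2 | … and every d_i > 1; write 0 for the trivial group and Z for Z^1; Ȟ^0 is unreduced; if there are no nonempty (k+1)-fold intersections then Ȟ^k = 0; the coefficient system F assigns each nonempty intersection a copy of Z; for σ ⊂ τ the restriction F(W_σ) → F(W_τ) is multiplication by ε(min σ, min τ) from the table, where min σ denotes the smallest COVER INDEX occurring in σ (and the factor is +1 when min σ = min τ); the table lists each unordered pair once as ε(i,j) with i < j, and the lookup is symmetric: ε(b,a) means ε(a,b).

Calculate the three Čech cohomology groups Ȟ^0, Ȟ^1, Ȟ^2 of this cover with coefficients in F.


cover nerve:
  W12={p3} W13={p7} W14={p5} W15={p2} W23={p4} W45={p8}
C dims 5,6; δ0: rk 4, SNF 1^4
Ȟ^0: (5−4)−0=1 ⇒ Z
Ȟ^1: (6−0)−4=2 ⇒ Z^2
Ȟ^2: (0−0)−0=0 ⇒ 0

Ȟ^0 = Z, Ȟ^1 = Z^2 and Ȟ^2 = 0


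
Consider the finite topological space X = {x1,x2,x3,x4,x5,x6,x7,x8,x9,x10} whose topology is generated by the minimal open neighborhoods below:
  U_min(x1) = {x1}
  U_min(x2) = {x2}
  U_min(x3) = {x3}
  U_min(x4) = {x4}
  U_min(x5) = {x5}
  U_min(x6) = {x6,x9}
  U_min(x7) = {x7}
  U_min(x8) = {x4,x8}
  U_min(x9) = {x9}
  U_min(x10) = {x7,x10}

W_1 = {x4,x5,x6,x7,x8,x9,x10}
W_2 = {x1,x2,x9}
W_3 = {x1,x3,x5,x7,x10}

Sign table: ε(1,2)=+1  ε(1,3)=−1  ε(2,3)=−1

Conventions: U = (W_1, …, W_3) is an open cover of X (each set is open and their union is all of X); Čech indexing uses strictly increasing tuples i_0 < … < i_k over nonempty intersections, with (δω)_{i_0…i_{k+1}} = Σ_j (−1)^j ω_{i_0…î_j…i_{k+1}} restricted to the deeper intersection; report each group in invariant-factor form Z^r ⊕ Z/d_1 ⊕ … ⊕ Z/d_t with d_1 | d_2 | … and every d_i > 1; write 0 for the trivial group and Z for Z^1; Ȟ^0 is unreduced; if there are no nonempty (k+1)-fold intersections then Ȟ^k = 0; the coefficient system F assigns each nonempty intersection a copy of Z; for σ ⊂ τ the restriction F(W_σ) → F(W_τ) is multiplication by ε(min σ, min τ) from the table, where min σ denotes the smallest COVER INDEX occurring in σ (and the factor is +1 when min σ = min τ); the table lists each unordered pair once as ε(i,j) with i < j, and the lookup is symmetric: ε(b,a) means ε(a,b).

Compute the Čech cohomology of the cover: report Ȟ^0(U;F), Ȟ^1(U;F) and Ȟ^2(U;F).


Ȟ^0 ≅ Z, Ȟ^1 ≅ Z and Ȟ^2 ≅ 0

intersection data:
  W12={x9} W13={x5,x7,x10} W23={x1}
C dims 3,3; δ0: rk 2, SNF 1^2
Ȟ^0 = (3 − 2) − 0 = 1, so Ȟ^0 ≅ Z
Ȟ^1 = (3 − 0) − 2 = 1, so Ȟ^1 ≅ Z
Ȟ^2 = (0 − 0) − 0 = 0, so Ȟ^2 ≅ 0


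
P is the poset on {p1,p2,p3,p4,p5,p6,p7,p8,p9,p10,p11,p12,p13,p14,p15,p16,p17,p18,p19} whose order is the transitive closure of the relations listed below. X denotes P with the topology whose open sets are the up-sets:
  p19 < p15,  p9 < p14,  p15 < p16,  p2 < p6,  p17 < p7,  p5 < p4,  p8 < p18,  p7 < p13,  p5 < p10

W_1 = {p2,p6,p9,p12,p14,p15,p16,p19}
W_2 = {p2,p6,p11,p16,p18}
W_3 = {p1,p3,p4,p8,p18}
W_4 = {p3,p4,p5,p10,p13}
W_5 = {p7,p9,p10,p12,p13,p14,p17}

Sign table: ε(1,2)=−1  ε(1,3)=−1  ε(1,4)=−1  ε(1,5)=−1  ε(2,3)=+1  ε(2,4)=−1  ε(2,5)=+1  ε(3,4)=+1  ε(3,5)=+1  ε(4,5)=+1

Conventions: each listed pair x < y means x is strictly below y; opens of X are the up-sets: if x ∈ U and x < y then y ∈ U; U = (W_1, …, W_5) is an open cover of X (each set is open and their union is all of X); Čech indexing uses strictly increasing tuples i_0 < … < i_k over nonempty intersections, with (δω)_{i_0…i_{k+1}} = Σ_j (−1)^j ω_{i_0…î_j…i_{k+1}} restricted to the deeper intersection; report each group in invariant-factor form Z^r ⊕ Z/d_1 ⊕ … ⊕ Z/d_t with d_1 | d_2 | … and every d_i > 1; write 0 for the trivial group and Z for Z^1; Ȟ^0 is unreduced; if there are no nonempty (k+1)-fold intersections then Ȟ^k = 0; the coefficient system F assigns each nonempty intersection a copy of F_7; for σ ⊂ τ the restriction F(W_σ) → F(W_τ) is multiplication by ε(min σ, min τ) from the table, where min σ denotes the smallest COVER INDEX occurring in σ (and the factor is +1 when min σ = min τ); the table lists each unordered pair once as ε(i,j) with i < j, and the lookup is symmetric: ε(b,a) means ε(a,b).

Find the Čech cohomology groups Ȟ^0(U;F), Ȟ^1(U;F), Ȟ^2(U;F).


nonempty overlaps:
  W12={p2,p6,p16} W15={p9,p12,p14} W23={p18} W34={p3,p4} W45={p10,p13}
C dims 5,5; δ0: rk_F7 4
degree 0: 5−4−0 = 1 → Ȟ^0 ≅ Z/7
degree 1: 5−0−4 = 1 → Ȟ^1 ≅ Z/7
degree 2: 0−0−0 = 0 → Ȟ^2 ≅ 0

Ȟ^0(U;F) ≅ Z/7; Ȟ^1(U;F) ≅ Z/7; Ȟ^2(U;F) ≅ 0


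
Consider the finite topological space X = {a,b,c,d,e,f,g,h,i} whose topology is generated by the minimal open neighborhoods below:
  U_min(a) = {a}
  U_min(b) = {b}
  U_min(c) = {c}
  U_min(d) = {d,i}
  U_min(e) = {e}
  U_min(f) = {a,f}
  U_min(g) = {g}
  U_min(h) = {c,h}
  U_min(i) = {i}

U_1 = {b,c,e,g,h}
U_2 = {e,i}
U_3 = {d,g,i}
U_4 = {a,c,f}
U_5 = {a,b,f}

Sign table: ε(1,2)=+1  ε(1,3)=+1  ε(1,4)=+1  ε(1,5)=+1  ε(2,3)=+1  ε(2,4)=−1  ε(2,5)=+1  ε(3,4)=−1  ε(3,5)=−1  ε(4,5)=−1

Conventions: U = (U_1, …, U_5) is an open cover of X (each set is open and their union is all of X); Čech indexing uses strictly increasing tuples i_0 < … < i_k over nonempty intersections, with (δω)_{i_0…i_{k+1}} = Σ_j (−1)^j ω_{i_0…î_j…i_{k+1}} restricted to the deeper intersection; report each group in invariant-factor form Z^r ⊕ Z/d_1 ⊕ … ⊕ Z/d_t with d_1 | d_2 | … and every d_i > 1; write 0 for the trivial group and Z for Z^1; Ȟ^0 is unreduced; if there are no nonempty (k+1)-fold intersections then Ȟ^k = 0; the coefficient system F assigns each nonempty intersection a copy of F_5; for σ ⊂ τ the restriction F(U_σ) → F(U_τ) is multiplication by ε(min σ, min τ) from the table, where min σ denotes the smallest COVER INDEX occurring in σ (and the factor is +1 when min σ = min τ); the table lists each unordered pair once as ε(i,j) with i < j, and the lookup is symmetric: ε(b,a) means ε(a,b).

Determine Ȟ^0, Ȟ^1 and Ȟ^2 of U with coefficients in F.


Ȟ^0 = 0, Ȟ^1 = Z/5, Ȟ^2 = 0

intersection data:
  U12={e} U13={g} U14={c} U15={b} U23={i} U45={a,f}
C dims 5,6; δ0: rk_F5 5
Ȟ^0 = (5 − 5) − 0 = 0, so Ȟ^0 ≅ 0
Ȟ^1 = (6 − 0) − 5 = 1, so Ȟ^1 ≅ Z/5
Ȟ^2 = (0 − 0) − 0 = 0, so Ȟ^2 ≅ 0


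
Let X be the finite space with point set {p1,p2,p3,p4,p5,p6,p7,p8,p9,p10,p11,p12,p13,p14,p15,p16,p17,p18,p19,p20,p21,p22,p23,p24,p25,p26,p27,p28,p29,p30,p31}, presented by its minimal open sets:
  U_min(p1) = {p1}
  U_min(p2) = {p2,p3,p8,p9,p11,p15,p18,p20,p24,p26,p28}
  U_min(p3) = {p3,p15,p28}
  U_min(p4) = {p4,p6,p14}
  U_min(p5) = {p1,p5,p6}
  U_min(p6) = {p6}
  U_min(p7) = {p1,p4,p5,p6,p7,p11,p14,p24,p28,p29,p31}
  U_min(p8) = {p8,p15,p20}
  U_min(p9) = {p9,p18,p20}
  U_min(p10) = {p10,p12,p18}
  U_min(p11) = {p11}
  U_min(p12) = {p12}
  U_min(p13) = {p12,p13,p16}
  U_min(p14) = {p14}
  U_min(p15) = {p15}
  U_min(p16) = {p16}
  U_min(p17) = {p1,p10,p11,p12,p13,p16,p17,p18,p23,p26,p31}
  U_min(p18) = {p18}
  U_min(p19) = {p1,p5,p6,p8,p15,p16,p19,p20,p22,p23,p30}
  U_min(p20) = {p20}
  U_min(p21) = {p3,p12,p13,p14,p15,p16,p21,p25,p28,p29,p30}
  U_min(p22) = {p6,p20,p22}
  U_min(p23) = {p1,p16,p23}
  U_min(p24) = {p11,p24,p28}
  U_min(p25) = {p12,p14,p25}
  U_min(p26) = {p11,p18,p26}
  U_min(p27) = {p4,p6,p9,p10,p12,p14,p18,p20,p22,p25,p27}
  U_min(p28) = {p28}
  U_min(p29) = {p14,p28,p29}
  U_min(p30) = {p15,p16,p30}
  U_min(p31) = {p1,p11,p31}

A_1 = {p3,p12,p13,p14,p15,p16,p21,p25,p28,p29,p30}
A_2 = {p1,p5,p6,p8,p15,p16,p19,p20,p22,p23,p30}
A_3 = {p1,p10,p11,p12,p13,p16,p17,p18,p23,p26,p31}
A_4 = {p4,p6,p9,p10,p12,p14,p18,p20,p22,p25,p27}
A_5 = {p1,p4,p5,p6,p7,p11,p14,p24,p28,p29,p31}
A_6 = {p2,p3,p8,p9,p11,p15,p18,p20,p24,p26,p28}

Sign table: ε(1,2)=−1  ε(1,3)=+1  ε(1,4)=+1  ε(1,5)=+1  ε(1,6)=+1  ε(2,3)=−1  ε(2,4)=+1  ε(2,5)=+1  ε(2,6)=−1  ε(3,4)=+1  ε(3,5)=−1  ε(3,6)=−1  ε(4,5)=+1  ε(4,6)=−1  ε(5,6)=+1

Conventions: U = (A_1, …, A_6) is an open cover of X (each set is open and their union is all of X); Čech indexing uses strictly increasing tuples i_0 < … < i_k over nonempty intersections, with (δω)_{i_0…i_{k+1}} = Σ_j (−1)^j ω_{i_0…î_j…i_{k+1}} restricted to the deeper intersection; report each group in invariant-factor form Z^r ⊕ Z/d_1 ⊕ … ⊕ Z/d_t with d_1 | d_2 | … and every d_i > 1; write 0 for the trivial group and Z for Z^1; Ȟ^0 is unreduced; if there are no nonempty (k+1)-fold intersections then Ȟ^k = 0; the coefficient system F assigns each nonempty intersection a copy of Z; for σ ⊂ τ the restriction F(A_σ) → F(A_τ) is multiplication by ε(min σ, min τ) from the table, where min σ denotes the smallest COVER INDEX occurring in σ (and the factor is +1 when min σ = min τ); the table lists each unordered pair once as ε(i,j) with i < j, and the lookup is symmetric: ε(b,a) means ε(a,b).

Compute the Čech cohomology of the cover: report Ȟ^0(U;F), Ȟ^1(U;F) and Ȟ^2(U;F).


Ȟ^0 = 0, Ȟ^1 = Z/2 and Ȟ^2 = Z

nonempty intersections:
  A12={p15,p16,p30} A13={p12,p13,p16} A14={p12,p14,p25} A15={p14,p28,p29} A16={p3,p15,p28} A23={p1,p16,p23} A24={p6,p20,p22} A25={p1,p5,p6} A26={p8,p15,p20} A34={p10,p12,p18} A35={p1,p11,p31} A36={p11,p18,p26} A45={p4,p6,p14} A46={p9,p18,p20} A56={p11,p24,p28}
  A123={p16} A126={p15} A134={p12} A145={p14} A156={p28} A235={p1} A245={p6} A246={p20} A346={p18} A356={p11}
C dims 6,15,10; δ0: rk 6, SNF 1^5·2; δ1: rk 9, SNF 1^9
Ȟ^0: (6−6)−0=0 ⇒ 0
Ȟ^1: (15−9)−6=0 plus torsion [2] ⇒ Z/2
Ȟ^2: (10−0)−9=1 ⇒ Z
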